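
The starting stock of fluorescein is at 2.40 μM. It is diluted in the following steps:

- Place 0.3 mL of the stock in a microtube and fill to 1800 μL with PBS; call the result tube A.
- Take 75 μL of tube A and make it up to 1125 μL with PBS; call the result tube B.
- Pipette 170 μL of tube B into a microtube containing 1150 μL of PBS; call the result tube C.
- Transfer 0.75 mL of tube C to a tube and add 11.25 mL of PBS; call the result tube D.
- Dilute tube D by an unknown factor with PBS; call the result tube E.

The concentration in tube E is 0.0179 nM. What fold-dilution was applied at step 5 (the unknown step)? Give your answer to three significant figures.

Step 1: 0.3 mL brought to 1800 μL → factor 1.8/0.3 = 6
Step 2: 75 μL brought to 1125 μL → factor 1125/75 = 15
Step 3: 170 μL + 1150 μL = 1320 μL total → factor 1320/170 = 7.7647
Step 4: 0.75 mL + 11.25 mL = 12 mL total → factor 12/0.75 = 16
Step 5: unknown factor x
Product of known-step factors = 11181
Overall factor = 2.40 μM / (0.0179 nM) = 1.3408 × 10^5
x = 1.3408 × 10^5 / 11181 = 12.0

12.0-fold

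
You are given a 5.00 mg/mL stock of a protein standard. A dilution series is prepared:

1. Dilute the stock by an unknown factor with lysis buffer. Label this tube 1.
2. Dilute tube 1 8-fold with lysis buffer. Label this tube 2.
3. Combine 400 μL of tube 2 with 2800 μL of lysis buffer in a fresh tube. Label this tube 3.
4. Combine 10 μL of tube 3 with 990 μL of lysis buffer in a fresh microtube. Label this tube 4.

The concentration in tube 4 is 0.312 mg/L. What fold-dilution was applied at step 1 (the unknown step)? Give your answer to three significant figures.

2.50-fold

Step 1: unknown factor x
Step 2: 8-fold → factor 8
Step 3: 400 μL + 2800 μL = 3200 μL total → factor 3200/400 = 8
Step 4: 10 μL + 990 μL = 1000 μL total → factor 1000/10 = 100
Product of known-step factors = 6400
Overall factor = 5.00 mg/mL / (0.312 mg/L) = 16026
x = 16026 / 6400 = 2.50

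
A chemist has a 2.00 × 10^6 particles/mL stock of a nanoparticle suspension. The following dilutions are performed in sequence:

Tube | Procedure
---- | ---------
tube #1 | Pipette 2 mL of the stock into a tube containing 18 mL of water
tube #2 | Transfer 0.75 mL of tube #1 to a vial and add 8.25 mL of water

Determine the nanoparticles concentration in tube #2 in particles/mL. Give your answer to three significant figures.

1.67 × 10^4 particles/mL

Step 1: 2 mL + 18 mL = 20 mL total → factor 20/2 = 10
Step 2: 0.75 mL + 8.25 mL = 9 mL total → factor 9/0.75 = 12
Overall dilution factor = 10 × 12 = 120
Final = 2.00 × 10^6 particles/mL / 120 = 1.67 × 10^4 particles/mL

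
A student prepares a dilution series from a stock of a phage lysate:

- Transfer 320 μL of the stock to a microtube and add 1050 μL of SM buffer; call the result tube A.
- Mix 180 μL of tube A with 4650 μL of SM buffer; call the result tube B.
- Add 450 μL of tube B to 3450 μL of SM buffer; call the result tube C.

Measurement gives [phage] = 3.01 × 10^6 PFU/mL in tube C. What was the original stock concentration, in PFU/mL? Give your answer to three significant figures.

Step 1: 320 μL + 1050 μL = 1370 μL total → factor 1370/320 = 4.2812
Step 2: 180 μL + 4650 μL = 4830 μL total → factor 4830/180 = 26.833
Step 3: 450 μL + 3450 μL = 3900 μL total → factor 3900/450 = 8.6667
Overall dilution factor = 4.2812 × 26.833 × 8.6667 = 995.63
Stock = 3.01 × 10^6 PFU/mL × 995.63 = 3.00 × 10^9 PFU/mL

3.00 × 10^9 PFU/mL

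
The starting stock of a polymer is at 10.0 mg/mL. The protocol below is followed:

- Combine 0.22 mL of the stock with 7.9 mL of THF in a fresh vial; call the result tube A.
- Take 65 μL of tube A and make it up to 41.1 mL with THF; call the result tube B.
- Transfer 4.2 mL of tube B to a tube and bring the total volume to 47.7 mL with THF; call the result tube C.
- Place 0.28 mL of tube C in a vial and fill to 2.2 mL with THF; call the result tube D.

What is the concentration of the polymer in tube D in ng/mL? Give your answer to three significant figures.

4.80 ng/mL

Step 1: 0.22 mL + 7.9 mL = 8.12 mL total → factor 8.12/0.22 = 36.909
Step 2: 65 μL brought to 41.1 mL → factor 41100/65 = 632.31
Step 3: 4.2 mL brought to 47.7 mL → factor 47.7/4.2 = 11.357
Step 4: 0.28 mL brought to 2.2 mL → factor 2.2/0.28 = 7.8571
Overall dilution factor = 36.909 × 632.31 × 11.357 × 7.8571 = 2.0826 × 10^6
Final = 10.0 mg/mL / 2.0826 × 10^6 = 4.802 × 10^-6 mg/mL = 4.80 ng/mL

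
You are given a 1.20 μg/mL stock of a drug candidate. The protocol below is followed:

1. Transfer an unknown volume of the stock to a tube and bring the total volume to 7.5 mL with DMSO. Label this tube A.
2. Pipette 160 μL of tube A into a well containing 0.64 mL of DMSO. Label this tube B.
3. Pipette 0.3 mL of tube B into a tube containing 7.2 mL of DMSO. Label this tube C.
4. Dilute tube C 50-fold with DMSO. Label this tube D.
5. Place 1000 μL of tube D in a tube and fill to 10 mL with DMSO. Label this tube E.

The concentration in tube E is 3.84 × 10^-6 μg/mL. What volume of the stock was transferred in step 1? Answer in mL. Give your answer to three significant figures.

Step 1: v brought to 7.5 mL → factor = 7.5 mL/v
Step 2: 160 μL + 0.64 mL = 800 μL total → factor 800/160 = 5
Step 3: 0.3 mL + 7.2 mL = 7.5 mL total → factor 7.5/0.3 = 25
Step 4: 50-fold → factor 50
Step 5: 1000 μL brought to 10 mL → factor 10000/1000 = 10
Product of known-step factors = 62500
Overall factor = 1.20 μg/mL / (3.84 × 10^-6 μg/mL) = 3.125 × 10^5
Step-1 factor = 3.125 × 10^5 / 62500 = 5
v = 7.5 mL / 5 = 1.50 mL

1.50 mL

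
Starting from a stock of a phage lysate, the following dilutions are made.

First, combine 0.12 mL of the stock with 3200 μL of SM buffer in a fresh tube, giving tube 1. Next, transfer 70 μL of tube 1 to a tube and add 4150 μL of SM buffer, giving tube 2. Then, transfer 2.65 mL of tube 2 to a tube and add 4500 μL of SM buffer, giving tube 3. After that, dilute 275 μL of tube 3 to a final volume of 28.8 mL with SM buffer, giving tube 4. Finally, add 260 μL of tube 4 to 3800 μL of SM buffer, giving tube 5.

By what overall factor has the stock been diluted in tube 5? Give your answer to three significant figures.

7.36 × 10^6

Step 1: 0.12 mL + 3200 μL = 3.32 mL total → factor 3.32/0.12 = 27.667
Step 2: 70 μL + 4150 μL = 4220 μL total → factor 4220/70 = 60.286
Step 3: 2.65 mL + 4500 μL = 7.15 mL total → factor 7.15/2.65 = 2.6981
Step 4: 275 μL brought to 28.8 mL → factor 28800/275 = 104.73
Step 5: 260 μL + 3800 μL = 4060 μL total → factor 4060/260 = 15.615
Overall dilution factor = 27.667 × 60.286 × 2.6981 × 104.73 × 15.615 = 7.3594 × 10^6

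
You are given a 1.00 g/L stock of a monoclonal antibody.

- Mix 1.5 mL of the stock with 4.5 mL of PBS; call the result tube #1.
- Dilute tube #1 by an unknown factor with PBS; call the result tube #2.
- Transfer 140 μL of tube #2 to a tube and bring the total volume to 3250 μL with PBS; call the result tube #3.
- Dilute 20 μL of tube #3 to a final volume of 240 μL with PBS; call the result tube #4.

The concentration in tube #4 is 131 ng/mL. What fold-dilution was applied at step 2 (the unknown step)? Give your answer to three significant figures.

Step 1: 1.5 mL + 4.5 mL = 6 mL total → factor 6/1.5 = 4
Step 2: unknown factor x
Step 3: 140 μL brought to 3250 μL → factor 3250/140 = 23.214
Step 4: 20 μL brought to 240 μL → factor 240/20 = 12
Product of known-step factors = 1114.3
Overall factor = 1.00 g/L / (131 ng/mL) = 7633.6
x = 7633.6 / 1114.3 = 6.85

6.85-fold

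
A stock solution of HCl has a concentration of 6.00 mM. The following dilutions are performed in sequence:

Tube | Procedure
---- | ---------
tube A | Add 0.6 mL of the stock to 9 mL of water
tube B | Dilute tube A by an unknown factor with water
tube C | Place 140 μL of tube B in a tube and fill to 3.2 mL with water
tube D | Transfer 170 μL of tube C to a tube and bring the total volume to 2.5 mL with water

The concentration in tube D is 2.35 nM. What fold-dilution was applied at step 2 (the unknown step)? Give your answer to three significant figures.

475-fold

Step 1: 0.6 mL + 9 mL = 9.6 mL total → factor 9.6/0.6 = 16
Step 2: unknown factor x
Step 3: 140 μL brought to 3.2 mL → factor 3200/140 = 22.857
Step 4: 170 μL brought to 2.5 mL → factor 2500/170 = 14.706
Product of known-step factors = 5378.2
Overall factor = 6.00 mM / (2.35 nM) = 2.5532 × 10^6
x = 2.5532 × 10^6 / 5378.2 = 475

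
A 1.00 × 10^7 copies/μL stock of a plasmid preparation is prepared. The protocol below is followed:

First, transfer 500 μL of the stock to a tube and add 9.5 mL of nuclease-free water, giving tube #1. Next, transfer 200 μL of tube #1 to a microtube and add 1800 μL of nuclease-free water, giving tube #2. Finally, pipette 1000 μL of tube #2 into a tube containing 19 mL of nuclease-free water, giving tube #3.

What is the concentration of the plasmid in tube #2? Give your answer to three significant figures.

Step 1: 500 μL + 9.5 mL = 10000 μL total → factor 10000/500 = 20
Step 2: 200 μL + 1800 μL = 2000 μL total → factor 2000/200 = 10
Dilution factor through tube #2 = 20 × 10 = 200
[tube #2] = 1.00 × 10^7 copies/μL / 200 = 5.00 × 10^4 copies/μL

5.00 × 10^4 copies/μL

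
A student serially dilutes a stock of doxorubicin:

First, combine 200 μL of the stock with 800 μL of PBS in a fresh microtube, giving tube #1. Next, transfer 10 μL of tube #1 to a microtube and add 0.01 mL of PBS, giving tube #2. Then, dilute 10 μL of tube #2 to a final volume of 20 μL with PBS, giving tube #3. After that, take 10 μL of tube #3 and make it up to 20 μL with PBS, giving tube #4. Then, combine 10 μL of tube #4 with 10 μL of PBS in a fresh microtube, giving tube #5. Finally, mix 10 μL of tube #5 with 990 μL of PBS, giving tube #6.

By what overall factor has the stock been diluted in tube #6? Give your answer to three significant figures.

8.00 × 10^3

Step 1: 200 μL + 800 μL = 1000 μL total → factor 1000/200 = 5
Step 2: 10 μL + 0.01 mL = 20 μL total → factor 20/10 = 2
Step 3: 10 μL brought to 20 μL → factor 20/10 = 2
Step 4: 10 μL brought to 20 μL → factor 20/10 = 2
Step 5: 10 μL + 10 μL = 20 μL total → factor 20/10 = 2
Step 6: 10 μL + 990 μL = 1000 μL total → factor 1000/10 = 100
Overall dilution factor = 5 × 2 × 2 × 2 × 2 × 100 = 8000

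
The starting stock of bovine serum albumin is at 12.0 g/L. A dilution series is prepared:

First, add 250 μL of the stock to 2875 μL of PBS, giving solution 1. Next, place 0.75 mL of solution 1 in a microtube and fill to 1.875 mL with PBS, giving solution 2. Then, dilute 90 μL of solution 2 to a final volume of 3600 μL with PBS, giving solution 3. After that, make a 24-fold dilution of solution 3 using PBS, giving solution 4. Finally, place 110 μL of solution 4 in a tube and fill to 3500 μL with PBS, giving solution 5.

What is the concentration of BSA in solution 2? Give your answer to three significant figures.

0.384 g/L

Step 1: 250 μL + 2875 μL = 3125 μL total → factor 3125/250 = 12.5
Step 2: 0.75 mL brought to 1.875 mL → factor 1.875/0.75 = 2.5
Dilution factor through solution 2 = 12.5 × 2.5 = 31.25
[solution 2] = 12.0 g/L / 31.25 = 0.384 g/L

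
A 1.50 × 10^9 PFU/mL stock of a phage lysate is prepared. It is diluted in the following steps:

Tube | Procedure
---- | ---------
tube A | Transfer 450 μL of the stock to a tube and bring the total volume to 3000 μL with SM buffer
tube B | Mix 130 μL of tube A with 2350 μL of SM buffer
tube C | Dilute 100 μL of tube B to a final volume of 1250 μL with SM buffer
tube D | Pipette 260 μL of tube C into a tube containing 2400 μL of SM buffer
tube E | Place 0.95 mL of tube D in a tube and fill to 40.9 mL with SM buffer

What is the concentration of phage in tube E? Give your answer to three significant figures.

2.14 × 10^3 PFU/mL

Step 1: 450 μL brought to 3000 μL → factor 3000/450 = 6.6667
Step 2: 130 μL + 2350 μL = 2480 μL total → factor 2480/130 = 19.077
Step 3: 100 μL brought to 1250 μL → factor 1250/100 = 12.5
Step 4: 260 μL + 2400 μL = 2660 μL total → factor 2660/260 = 10.231
Step 5: 0.95 mL brought to 40.9 mL → factor 40.9/0.95 = 43.053
Overall dilution factor = 6.6667 × 19.077 × 12.5 × 10.231 × 43.053 = 7.0022 × 10^5
Final = 1.50 × 10^9 PFU/mL / 7.0022 × 10^5 = 2.14 × 10^3 PFU/mL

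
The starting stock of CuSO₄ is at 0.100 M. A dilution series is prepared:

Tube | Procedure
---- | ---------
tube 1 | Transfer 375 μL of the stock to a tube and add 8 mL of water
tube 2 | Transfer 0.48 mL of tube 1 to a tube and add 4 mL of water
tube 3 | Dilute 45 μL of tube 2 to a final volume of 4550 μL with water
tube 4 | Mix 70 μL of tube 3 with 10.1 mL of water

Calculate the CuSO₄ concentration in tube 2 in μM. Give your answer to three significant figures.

Step 1: 375 μL + 8 mL = 8375 μL total → factor 8375/375 = 22.333
Step 2: 0.48 mL + 4 mL = 4.48 mL total → factor 4.48/0.48 = 9.3333
Dilution factor through tube 2 = 22.333 × 9.3333 = 208.44
[tube 2] = 0.100 M / 208.44 = 0.0004797 M = 480 μM

480 μM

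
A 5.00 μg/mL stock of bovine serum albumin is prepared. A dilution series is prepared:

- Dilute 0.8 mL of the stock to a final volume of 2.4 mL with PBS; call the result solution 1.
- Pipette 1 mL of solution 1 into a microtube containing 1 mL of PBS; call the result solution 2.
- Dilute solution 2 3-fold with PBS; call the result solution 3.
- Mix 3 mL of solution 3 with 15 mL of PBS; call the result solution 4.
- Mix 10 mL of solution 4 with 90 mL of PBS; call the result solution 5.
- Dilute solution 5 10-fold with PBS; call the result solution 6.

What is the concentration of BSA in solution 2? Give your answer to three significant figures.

Step 1: 0.8 mL brought to 2.4 mL → factor 2.4/0.8 = 3
Step 2: 1 mL + 1 mL = 2 mL total → factor 2/1 = 2
Dilution factor through solution 2 = 3 × 2 = 6
[solution 2] = 5.00 μg/mL / 6 = 0.833 μg/mL

0.833 μg/mL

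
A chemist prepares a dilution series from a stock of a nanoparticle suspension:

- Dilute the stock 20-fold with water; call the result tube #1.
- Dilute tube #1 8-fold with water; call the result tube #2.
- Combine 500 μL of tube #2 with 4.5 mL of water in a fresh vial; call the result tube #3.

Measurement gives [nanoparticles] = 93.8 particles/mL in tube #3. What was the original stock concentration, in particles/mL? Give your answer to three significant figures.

Step 1: 20-fold → factor 20
Step 2: 8-fold → factor 8
Step 3: 500 μL + 4.5 mL = 5000 μL total → factor 5000/500 = 10
Overall dilution factor = 20 × 8 × 10 = 1600
Stock = 93.8 particles/mL × 1600 = 1.50 × 10^5 particles/mL

1.50 × 10^5 particles/mL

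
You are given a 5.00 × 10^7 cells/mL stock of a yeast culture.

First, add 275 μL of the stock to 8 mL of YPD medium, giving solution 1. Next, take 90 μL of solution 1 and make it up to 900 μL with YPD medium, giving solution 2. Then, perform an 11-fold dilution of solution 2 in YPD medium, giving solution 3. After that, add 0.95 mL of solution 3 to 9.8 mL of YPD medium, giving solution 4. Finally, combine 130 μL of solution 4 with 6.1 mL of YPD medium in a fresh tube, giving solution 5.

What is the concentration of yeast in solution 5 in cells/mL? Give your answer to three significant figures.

Step 1: 275 μL + 8 mL = 8275 μL total → factor 8275/275 = 30.091
Step 2: 90 μL brought to 900 μL → factor 900/90 = 10
Step 3: 11-fold → factor 11
Step 4: 0.95 mL + 9.8 mL = 10.75 mL total → factor 10.75/0.95 = 11.316
Step 5: 130 μL + 6.1 mL = 6230 μL total → factor 6230/130 = 47.923
Overall dilution factor = 30.091 × 10 × 11 × 11.316 × 47.923 = 1.795 × 10^6
Final = 5.00 × 10^7 cells/mL / 1.795 × 10^6 = 27.9 cells/mL

27.9 cells/mL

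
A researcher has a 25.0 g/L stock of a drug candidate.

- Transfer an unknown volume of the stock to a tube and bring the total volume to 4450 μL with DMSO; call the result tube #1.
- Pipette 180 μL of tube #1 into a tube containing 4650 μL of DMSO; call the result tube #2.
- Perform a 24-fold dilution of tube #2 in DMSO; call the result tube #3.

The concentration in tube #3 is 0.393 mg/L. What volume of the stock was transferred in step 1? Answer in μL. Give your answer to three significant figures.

Step 1: v brought to 4450 μL → factor = 4450 μL/v
Step 2: 180 μL + 4650 μL = 4830 μL total → factor 4830/180 = 26.833
Step 3: 24-fold → factor 24
Product of known-step factors = 644
Overall factor = 25.0 g/L / (0.393 mg/L) = 63613
Step-1 factor = 63613 / 644 = 98.778
v = 4450 μL / 98.778 = 45.1 μL

45.1 μL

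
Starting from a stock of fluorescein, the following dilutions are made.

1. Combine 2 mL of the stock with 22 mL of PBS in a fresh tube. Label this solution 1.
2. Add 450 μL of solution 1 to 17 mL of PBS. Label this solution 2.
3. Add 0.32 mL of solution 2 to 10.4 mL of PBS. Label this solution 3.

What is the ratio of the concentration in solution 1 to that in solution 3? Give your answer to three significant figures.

1.30 × 10^3

Step 1: 2 mL + 22 mL = 24 mL total → factor 24/2 = 12
Step 2: 450 μL + 17 mL = 17450 μL total → factor 17450/450 = 38.778
Step 3: 0.32 mL + 10.4 mL = 10.72 mL total → factor 10.72/0.32 = 33.5
Dilution factor to solution 1 = 12; to solution 3 = 15589
[solution 1]/[solution 3] = (factor to solution 3)/(factor to solution 1) = 15589/12 = 1.30 × 10^3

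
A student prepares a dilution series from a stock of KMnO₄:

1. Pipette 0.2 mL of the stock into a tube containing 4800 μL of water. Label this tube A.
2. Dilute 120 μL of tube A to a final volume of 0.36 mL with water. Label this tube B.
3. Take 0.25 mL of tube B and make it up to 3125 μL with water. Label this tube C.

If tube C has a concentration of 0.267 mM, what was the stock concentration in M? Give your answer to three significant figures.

0.250 M

Step 1: 0.2 mL + 4800 μL = 5 mL total → factor 5/0.2 = 25
Step 2: 120 μL brought to 0.36 mL → factor 360/120 = 3
Step 3: 0.25 mL brought to 3125 μL → factor 3.125/0.25 = 12.5
Overall dilution factor = 25 × 3 × 12.5 = 937.5
Stock = 0.267 mM × 937.5 = 250.3 mM = 0.250 M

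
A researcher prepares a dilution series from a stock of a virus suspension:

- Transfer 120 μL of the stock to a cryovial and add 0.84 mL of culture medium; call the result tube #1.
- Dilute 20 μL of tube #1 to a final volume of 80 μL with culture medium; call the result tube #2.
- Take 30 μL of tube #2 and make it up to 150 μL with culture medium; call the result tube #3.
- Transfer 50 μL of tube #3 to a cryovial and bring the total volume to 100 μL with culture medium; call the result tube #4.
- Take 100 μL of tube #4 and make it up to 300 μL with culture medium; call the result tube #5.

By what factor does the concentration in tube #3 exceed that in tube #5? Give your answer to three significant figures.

Step 1: 120 μL + 0.84 mL = 960 μL total → factor 960/120 = 8
Step 2: 20 μL brought to 80 μL → factor 80/20 = 4
Step 3: 30 μL brought to 150 μL → factor 150/30 = 5
Step 4: 50 μL brought to 100 μL → factor 100/50 = 2
Step 5: 100 μL brought to 300 μL → factor 300/100 = 3
Dilution factor to tube #3 = 160; to tube #5 = 960
[tube #3]/[tube #5] = (factor to tube #5)/(factor to tube #3) = 960/160 = 6.00

6.00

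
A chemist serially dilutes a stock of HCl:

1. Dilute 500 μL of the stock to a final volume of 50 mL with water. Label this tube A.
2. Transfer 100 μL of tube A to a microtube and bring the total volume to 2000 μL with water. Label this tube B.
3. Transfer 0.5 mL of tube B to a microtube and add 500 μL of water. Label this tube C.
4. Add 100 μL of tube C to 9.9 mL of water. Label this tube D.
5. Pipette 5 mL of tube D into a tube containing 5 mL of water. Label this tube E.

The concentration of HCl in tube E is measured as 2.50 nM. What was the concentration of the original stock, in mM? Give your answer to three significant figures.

Step 1: 500 μL brought to 50 mL → factor 50000/500 = 100
Step 2: 100 μL brought to 2000 μL → factor 2000/100 = 20
Step 3: 0.5 mL + 500 μL = 1 mL total → factor 1/0.5 = 2
Step 4: 100 μL + 9.9 mL = 10000 μL total → factor 10000/100 = 100
Step 5: 5 mL + 5 mL = 10 mL total → factor 10/5 = 2
Overall dilution factor = 100 × 20 × 2 × 100 × 2 = 8 × 10^5
Stock = 2.50 nM × 8 × 10^5 = 2.000 × 10^6 nM = 2.00 mM

2.00 mM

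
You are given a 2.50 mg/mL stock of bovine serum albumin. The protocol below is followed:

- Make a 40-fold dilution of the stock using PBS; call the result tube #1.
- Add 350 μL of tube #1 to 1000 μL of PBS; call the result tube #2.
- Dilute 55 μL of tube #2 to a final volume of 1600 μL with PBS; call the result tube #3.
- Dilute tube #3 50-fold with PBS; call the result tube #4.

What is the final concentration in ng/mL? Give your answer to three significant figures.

11.1 ng/mL

Step 1: 40-fold → factor 40
Step 2: 350 μL + 1000 μL = 1350 μL total → factor 1350/350 = 3.8571
Step 3: 55 μL brought to 1600 μL → factor 1600/55 = 29.091
Step 4: 50-fold → factor 50
Overall dilution factor = 40 × 3.8571 × 29.091 × 50 = 2.2442 × 10^5
Final = 2.50 mg/mL / 2.2442 × 10^5 = 1.114 × 10^-5 mg/mL = 11.1 ng/mL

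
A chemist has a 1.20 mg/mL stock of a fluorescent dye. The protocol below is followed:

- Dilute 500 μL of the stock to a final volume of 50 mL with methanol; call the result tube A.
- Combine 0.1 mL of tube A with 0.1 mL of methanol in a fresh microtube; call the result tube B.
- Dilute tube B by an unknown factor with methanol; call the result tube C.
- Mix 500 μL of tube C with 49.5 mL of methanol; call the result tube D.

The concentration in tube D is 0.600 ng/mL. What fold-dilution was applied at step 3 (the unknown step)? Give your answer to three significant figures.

100-fold

Step 1: 500 μL brought to 50 mL → factor 50000/500 = 100
Step 2: 0.1 mL + 0.1 mL = 0.2 mL total → factor 0.2/0.1 = 2
Step 3: unknown factor x
Step 4: 500 μL + 49.5 mL = 50000 μL total → factor 50000/500 = 100
Product of known-step factors = 20000
Overall factor = 1.20 mg/mL / (0.600 ng/mL) = 2 × 10^6
x = 2 × 10^6 / 20000 = 100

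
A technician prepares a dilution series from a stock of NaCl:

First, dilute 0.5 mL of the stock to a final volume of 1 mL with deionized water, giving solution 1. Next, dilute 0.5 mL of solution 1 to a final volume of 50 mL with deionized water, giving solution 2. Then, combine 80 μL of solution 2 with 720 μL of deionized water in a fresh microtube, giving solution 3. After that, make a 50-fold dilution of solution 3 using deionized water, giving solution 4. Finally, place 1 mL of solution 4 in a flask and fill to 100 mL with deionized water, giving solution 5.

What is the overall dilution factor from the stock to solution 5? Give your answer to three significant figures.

1.00 × 10^7

Step 1: 0.5 mL brought to 1 mL → factor 1/0.5 = 2
Step 2: 0.5 mL brought to 50 mL → factor 50/0.5 = 100
Step 3: 80 μL + 720 μL = 800 μL total → factor 800/80 = 10
Step 4: 50-fold → factor 50
Step 5: 1 mL brought to 100 mL → factor 100/1 = 100
Overall dilution factor = 2 × 100 × 10 × 50 × 100 = 1 × 10^7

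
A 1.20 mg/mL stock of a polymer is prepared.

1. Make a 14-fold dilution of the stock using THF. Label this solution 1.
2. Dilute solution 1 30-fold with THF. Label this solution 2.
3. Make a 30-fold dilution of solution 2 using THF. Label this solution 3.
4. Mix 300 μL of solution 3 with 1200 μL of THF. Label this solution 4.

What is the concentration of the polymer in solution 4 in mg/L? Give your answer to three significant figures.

0.0190 mg/L

Step 1: 14-fold → factor 14
Step 2: 30-fold → factor 30
Step 3: 30-fold → factor 30
Step 4: 300 μL + 1200 μL = 1500 μL total → factor 1500/300 = 5
Overall dilution factor = 14 × 30 × 30 × 5 = 63000
Final = 1.20 mg/mL / 63000 = 1.905 × 10^-5 mg/mL = 0.0190 mg/L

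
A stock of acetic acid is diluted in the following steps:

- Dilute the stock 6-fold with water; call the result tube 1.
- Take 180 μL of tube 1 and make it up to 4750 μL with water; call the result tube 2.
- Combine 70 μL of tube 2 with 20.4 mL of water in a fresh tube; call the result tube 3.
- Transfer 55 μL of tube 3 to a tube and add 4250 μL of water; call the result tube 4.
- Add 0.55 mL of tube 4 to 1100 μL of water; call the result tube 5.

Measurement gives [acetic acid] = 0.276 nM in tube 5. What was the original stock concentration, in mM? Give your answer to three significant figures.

Step 1: 6-fold → factor 6
Step 2: 180 μL brought to 4750 μL → factor 4750/180 = 26.389
Step 3: 70 μL + 20.4 mL = 20470 μL total → factor 20470/70 = 292.43
Step 4: 55 μL + 4250 μL = 4305 μL total → factor 4305/55 = 78.273
Step 5: 0.55 mL + 1100 μL = 1.65 mL total → factor 1.65/0.55 = 3
Overall dilution factor = 6 × 26.389 × 292.43 × 78.273 × 3 = 1.0872 × 10^7
Stock = 0.276 nM × 1.0872 × 10^7 = 3.001 × 10^6 nM = 3.00 mM

3.00 mM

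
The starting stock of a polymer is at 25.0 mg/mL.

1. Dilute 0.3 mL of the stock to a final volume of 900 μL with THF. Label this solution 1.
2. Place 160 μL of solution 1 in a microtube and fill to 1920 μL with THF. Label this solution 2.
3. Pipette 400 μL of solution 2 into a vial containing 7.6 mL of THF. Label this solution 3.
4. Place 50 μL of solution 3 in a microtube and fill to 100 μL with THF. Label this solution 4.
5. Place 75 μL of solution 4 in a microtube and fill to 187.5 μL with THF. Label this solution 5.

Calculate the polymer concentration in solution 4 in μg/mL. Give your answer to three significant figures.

Step 1: 0.3 mL brought to 900 μL → factor 0.9/0.3 = 3
Step 2: 160 μL brought to 1920 μL → factor 1920/160 = 12
Step 3: 400 μL + 7.6 mL = 8000 μL total → factor 8000/400 = 20
Step 4: 50 μL brought to 100 μL → factor 100/50 = 2
Dilution factor through solution 4 = 3 × 12 × 20 × 2 = 1440
[solution 4] = 25.0 mg/mL / 1440 = 0.01736 mg/mL = 17.4 μg/mL

17.4 μg/mL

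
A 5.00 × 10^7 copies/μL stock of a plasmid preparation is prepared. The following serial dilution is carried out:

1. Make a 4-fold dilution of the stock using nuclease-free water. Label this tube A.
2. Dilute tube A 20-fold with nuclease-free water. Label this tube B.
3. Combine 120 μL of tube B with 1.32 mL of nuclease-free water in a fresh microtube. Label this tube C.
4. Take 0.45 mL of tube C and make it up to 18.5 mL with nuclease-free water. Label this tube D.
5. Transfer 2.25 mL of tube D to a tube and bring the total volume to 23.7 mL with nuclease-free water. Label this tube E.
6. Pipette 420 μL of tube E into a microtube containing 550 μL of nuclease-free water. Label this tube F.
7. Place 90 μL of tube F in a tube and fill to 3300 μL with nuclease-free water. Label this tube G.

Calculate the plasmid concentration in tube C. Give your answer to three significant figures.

Step 1: 4-fold → factor 4
Step 2: 20-fold → factor 20
Step 3: 120 μL + 1.32 mL = 1440 μL total → factor 1440/120 = 12
Dilution factor through tube C = 4 × 20 × 12 = 960
[tube C] = 5.00 × 10^7 copies/μL / 960 = 5.21 × 10^4 copies/μL

5.21 × 10^4 copies/μL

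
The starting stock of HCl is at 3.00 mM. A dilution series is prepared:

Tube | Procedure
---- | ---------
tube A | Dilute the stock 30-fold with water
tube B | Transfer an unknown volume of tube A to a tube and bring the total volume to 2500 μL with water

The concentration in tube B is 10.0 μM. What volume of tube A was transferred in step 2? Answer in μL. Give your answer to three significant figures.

250 μL

Step 1: 30-fold → factor 30
Step 2: v brought to 2500 μL → factor = 2500 μL/v
Product of known-step factors = 30
Overall factor = 3.00 mM / (10.0 μM) = 300
Step-2 factor = 300 / 30 = 10
v = 2500 μL / 10 = 250 μL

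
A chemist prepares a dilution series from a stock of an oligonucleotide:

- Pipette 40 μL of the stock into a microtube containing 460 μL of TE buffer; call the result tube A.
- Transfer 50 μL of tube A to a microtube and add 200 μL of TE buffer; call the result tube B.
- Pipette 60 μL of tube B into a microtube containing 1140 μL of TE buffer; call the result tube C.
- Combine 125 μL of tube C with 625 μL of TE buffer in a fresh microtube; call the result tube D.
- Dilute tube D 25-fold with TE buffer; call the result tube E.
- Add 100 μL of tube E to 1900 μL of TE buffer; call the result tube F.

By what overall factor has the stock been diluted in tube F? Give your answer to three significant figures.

Step 1: 40 μL + 460 μL = 500 μL total → factor 500/40 = 12.5
Step 2: 50 μL + 200 μL = 250 μL total → factor 250/50 = 5
Step 3: 60 μL + 1140 μL = 1200 μL total → factor 1200/60 = 20
Step 4: 125 μL + 625 μL = 750 μL total → factor 750/125 = 6
Step 5: 25-fold → factor 25
Step 6: 100 μL + 1900 μL = 2000 μL total → factor 2000/100 = 20
Overall dilution factor = 12.5 × 5 × 20 × 6 × 25 × 20 = 3.75 × 10^6

3.75 × 10^6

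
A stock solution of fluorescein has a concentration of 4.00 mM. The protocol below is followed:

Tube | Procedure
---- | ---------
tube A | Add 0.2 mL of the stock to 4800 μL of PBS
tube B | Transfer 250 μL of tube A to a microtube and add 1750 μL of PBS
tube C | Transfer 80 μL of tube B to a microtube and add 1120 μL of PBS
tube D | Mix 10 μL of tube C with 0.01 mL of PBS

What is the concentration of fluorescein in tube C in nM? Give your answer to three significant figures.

Step 1: 0.2 mL + 4800 μL = 5 mL total → factor 5/0.2 = 25
Step 2: 250 μL + 1750 μL = 2000 μL total → factor 2000/250 = 8
Step 3: 80 μL + 1120 μL = 1200 μL total → factor 1200/80 = 15
Dilution factor through tube C = 25 × 8 × 15 = 3000
[tube C] = 4.00 mM / 3000 = 0.001333 mM = 1.33 × 10^3 nM

1.33 × 10^3 nM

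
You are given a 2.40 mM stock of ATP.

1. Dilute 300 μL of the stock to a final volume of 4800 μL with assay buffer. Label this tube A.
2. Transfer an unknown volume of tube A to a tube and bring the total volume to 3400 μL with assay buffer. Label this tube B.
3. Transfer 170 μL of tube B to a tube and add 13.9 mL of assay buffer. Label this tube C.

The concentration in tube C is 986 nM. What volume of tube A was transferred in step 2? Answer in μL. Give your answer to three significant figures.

1.85 × 10^3 μL

Step 1: 300 μL brought to 4800 μL → factor 4800/300 = 16
Step 2: v brought to 3400 μL → factor = 3400 μL/v
Step 3: 170 μL + 13.9 mL = 14070 μL total → factor 14070/170 = 82.765
Product of known-step factors = 1324.2
Overall factor = 2.40 mM / (986 nM) = 2434.1
Step-2 factor = 2434.1 / 1324.2 = 1.8381
v = 3400 μL / 1.8381 = 1.85 × 10^3 μL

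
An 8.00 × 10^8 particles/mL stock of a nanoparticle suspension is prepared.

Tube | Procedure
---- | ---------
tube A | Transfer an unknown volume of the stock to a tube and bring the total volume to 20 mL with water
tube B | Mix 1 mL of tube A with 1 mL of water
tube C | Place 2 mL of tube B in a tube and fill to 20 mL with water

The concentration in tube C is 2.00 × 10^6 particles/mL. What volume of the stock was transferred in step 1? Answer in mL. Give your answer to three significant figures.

Step 1: v brought to 20 mL → factor = 20 mL/v
Step 2: 1 mL + 1 mL = 2 mL total → factor 2/1 = 2
Step 3: 2 mL brought to 20 mL → factor 20/2 = 10
Product of known-step factors = 20
Overall factor = 8.00 × 10^8 particles/mL / (2.00 × 10^6 particles/mL) = 400
Step-1 factor = 400 / 20 = 20
v = 20 mL / 20 = 1.00 mL

1.00 mL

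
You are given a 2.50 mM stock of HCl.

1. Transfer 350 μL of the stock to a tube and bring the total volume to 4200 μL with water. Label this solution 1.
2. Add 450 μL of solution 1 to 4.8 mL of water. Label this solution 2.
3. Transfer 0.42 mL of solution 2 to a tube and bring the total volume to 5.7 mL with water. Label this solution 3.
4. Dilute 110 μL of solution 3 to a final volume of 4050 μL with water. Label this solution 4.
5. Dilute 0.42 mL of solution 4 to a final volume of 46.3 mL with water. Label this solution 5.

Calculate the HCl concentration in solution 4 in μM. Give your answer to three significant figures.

Step 1: 350 μL brought to 4200 μL → factor 4200/350 = 12
Step 2: 450 μL + 4.8 mL = 5250 μL total → factor 5250/450 = 11.667
Step 3: 0.42 mL brought to 5.7 mL → factor 5.7/0.42 = 13.571
Step 4: 110 μL brought to 4050 μL → factor 4050/110 = 36.818
Dilution factor through solution 4 = 12 × 11.667 × 13.571 × 36.818 = 69955
[solution 4] = 2.50 mM / 69955 = 3.574 × 10^-5 mM = 0.0357 μM

0.0357 μM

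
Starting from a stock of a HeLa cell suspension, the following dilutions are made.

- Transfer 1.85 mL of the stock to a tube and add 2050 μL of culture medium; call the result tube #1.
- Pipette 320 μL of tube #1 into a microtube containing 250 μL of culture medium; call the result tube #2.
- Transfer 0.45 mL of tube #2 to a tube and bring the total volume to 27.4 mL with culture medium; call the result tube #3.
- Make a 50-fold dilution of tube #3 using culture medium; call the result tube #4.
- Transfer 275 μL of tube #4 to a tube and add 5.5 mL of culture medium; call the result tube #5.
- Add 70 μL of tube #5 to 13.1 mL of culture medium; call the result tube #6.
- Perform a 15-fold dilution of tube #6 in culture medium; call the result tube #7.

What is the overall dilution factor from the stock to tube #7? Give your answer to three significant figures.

Step 1: 1.85 mL + 2050 μL = 3.9 mL total → factor 3.9/1.85 = 2.1081
Step 2: 320 μL + 250 μL = 570 μL total → factor 570/320 = 1.7812
Step 3: 0.45 mL brought to 27.4 mL → factor 27.4/0.45 = 60.889
Step 4: 50-fold → factor 50
Step 5: 275 μL + 5.5 mL = 5775 μL total → factor 5775/275 = 21
Step 6: 70 μL + 13.1 mL = 13170 μL total → factor 13170/70 = 188.14
Step 7: 15-fold → factor 15
Overall dilution factor = 2.1081 × 1.7812 × 60.889 × 50 × 21 × 188.14 × 15 = 6.7752 × 10^8

6.78 × 10^8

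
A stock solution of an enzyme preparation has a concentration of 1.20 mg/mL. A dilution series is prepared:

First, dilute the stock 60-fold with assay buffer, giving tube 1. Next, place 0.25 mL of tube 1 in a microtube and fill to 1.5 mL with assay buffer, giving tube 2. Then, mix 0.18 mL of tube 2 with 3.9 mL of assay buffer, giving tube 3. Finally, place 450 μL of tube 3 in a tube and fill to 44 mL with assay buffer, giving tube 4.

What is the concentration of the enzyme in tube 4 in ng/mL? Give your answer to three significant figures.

Step 1: 60-fold → factor 60
Step 2: 0.25 mL brought to 1.5 mL → factor 1.5/0.25 = 6
Step 3: 0.18 mL + 3.9 mL = 4.08 mL total → factor 4.08/0.18 = 22.667
Step 4: 450 μL brought to 44 mL → factor 44000/450 = 97.778
Overall dilution factor = 60 × 6 × 22.667 × 97.778 = 7.9787 × 10^5
Final = 1.20 mg/mL / 7.9787 × 10^5 = 1.504 × 10^-6 mg/mL = 1.50 ng/mL

1.50 ng/mL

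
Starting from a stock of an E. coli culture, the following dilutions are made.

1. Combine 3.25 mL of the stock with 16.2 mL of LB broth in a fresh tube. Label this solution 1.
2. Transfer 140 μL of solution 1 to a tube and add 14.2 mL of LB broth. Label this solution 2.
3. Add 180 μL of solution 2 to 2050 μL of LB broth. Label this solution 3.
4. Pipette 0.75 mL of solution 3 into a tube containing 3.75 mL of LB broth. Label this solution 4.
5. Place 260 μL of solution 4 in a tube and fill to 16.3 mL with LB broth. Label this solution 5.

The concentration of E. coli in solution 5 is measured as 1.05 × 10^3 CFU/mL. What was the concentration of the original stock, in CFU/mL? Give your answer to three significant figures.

3.00 × 10^9 CFU/mL

Step 1: 3.25 mL + 16.2 mL = 19.45 mL total → factor 19.45/3.25 = 5.9846
Step 2: 140 μL + 14.2 mL = 14340 μL total → factor 14340/140 = 102.43
Step 3: 180 μL + 2050 μL = 2230 μL total → factor 2230/180 = 12.389
Step 4: 0.75 mL + 3.75 mL = 4.5 mL total → factor 4.5/0.75 = 6
Step 5: 260 μL brought to 16.3 mL → factor 16300/260 = 62.692
Overall dilution factor = 5.9846 × 102.43 × 12.389 × 6 × 62.692 = 2.8566 × 10^6
Stock = 1.05 × 10^3 CFU/mL × 2.8566 × 10^6 = 3.00 × 10^9 CFU/mL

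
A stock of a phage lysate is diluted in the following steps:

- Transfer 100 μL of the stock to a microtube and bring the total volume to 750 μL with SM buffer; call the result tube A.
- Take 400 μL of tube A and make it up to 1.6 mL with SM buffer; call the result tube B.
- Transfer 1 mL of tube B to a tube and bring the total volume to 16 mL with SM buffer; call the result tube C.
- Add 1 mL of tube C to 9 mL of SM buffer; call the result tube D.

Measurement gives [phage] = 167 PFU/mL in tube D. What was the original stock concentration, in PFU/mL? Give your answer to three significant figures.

Step 1: 100 μL brought to 750 μL → factor 750/100 = 7.5
Step 2: 400 μL brought to 1.6 mL → factor 1600/400 = 4
Step 3: 1 mL brought to 16 mL → factor 16/1 = 16
Step 4: 1 mL + 9 mL = 10 mL total → factor 10/1 = 10
Overall dilution factor = 7.5 × 4 × 16 × 10 = 4800
Stock = 167 PFU/mL × 4800 = 8.02 × 10^5 PFU/mL

8.02 × 10^5 PFU/mL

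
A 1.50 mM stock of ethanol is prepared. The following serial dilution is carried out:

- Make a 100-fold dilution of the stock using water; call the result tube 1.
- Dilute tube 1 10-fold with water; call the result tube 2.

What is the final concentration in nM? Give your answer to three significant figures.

Step 1: 100-fold → factor 100
Step 2: 10-fold → factor 10
Overall dilution factor = 100 × 10 = 1000
Final = 1.50 mM / 1000 = 0.001500 mM = 1.50 × 10^3 nM

1.50 × 10^3 nM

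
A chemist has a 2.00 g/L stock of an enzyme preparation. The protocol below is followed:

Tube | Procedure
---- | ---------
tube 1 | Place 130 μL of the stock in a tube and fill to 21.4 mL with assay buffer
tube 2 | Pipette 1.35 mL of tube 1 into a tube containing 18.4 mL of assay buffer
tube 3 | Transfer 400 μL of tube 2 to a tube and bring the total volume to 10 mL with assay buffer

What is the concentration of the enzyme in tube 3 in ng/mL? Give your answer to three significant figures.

Step 1: 130 μL brought to 21.4 mL → factor 21400/130 = 164.62
Step 2: 1.35 mL + 18.4 mL = 19.75 mL total → factor 19.75/1.35 = 14.63
Step 3: 400 μL brought to 10 mL → factor 10000/400 = 25
Overall dilution factor = 164.62 × 14.63 × 25 = 60207
Final = 2.00 g/L / 60207 = 3.322 × 10^-5 g/L = 33.2 ng/mL

33.2 ng/mL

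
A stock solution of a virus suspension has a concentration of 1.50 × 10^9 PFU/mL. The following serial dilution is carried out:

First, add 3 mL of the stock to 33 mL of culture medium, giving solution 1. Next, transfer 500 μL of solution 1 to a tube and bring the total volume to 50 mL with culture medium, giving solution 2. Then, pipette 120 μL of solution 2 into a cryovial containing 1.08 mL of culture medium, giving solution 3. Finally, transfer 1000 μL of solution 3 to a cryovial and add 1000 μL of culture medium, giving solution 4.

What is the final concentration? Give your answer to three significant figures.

Step 1: 3 mL + 33 mL = 36 mL total → factor 36/3 = 12
Step 2: 500 μL brought to 50 mL → factor 50000/500 = 100
Step 3: 120 μL + 1.08 mL = 1200 μL total → factor 1200/120 = 10
Step 4: 1000 μL + 1000 μL = 2000 μL total → factor 2000/1000 = 2
Overall dilution factor = 12 × 100 × 10 × 2 = 24000
Final = 1.50 × 10^9 PFU/mL / 24000 = 6.25 × 10^4 PFU/mL

6.25 × 10^4 PFU/mL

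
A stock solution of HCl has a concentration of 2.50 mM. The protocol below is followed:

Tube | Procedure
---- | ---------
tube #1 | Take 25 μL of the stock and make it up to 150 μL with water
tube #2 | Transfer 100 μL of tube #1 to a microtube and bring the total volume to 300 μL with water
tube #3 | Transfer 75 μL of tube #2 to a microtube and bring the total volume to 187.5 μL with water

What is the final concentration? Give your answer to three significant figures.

Step 1: 25 μL brought to 150 μL → factor 150/25 = 6
Step 2: 100 μL brought to 300 μL → factor 300/100 = 3
Step 3: 75 μL brought to 187.5 μL → factor 187.5/75 = 2.5
Overall dilution factor = 6 × 3 × 2.5 = 45
Final = 2.50 mM / 45 = 0.0556 mM

0.0556 mM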